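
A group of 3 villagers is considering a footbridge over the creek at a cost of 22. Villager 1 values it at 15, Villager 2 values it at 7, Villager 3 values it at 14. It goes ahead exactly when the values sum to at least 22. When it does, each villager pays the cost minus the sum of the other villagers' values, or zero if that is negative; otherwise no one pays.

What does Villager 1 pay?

Total value 36 ≥ cost 22, so the project is built.
The other villagers' values sum to 21.
Cost minus that sum is 22 - 21 = 1.

1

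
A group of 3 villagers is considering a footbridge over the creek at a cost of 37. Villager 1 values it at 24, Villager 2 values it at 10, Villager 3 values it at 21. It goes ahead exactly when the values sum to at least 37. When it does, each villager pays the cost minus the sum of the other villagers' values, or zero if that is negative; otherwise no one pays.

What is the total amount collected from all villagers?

Total value 55 ≥ cost 37, so it is built.
Villager 1: others sum to 31; max(0, 37 - 31) = 6.
Villager 2: others sum to 45; max(0, 37 - 45) = 0.
Villager 3: others sum to 34; max(0, 37 - 34) = 3.
Total collected = 6 + 0 + 3 = 9.

9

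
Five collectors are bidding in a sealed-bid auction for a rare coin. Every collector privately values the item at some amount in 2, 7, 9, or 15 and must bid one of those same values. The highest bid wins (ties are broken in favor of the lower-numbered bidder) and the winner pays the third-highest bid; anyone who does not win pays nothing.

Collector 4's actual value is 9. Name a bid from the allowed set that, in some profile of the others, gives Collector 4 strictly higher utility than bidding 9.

15

Suppose Collector 1 bids 2, Collector 2 bids 2, Collector 3 bids 2 and Collector 5 bids 15.
Bid 9: loses, pays 0, utility 0.
Bid 15: wins, pays 2, utility 9 - 2 = 7.
So bidding 15 beats truth here (7 > 0).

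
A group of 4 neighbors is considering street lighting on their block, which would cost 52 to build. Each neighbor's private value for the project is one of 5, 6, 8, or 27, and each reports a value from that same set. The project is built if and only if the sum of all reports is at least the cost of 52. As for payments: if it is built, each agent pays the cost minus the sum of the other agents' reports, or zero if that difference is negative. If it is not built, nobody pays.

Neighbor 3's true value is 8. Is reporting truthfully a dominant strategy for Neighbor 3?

Check each profile of the others' reports and compare truth against every alternative report.
Others report (5, 27, 27): truth gives 8, best alternative gives 8.
Others report (6, 27, 27): truth gives 8, best alternative gives 8.
Others report (8, 27, 27): truth gives 8, best alternative gives 8.
Others report (27, 5, 27): truth gives 8, best alternative gives 8.
Others report (27, 6, 27): truth gives 8, best alternative gives 8.
Others report (27, 8, 27): truth gives 8, best alternative gives 8.
(Remaining 58 profiles checked similarly; truth is weakly best in each.)
In every case the truthful report is at least as good as any alternative, so it is a dominant strategy.

Yes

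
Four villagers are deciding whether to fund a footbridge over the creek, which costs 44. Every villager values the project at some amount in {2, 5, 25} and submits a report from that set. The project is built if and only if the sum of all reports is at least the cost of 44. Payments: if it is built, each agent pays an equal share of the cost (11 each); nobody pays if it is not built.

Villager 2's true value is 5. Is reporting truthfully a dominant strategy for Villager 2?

Check each profile of the others' reports and compare truth against every alternative report.
Others report (2, 25, 25): truth gives -6, best alternative gives -6.
Others report (5, 25, 25): truth gives -6, best alternative gives -6.
Others report (25, 2, 25): truth gives -6, best alternative gives -6.
Others report (25, 5, 25): truth gives -6, best alternative gives -6.
Others report (25, 25, 2): truth gives -6, best alternative gives -6.
Others report (25, 25, 5): truth gives -6, best alternative gives -6.
(Remaining 21 profiles checked similarly; truth is weakly best in each.)
In every case the truthful report is at least as good as any alternative, so it is a dominant strategy.

Yes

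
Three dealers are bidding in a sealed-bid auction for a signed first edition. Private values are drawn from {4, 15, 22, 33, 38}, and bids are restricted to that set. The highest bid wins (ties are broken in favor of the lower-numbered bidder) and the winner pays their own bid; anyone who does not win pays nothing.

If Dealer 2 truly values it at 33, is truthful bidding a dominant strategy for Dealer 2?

No

Consider the case where Dealer 1 bids 4 and Dealer 3 bids 4.
Truthful bid 33: wins, pays 33, utility 33 - 33 = 0.
Bid 15 instead: wins, pays 15, utility 33 - 15 = 18.
Since 18 > 0, bidding 15 is strictly better here, so truthful bidding is not dominant.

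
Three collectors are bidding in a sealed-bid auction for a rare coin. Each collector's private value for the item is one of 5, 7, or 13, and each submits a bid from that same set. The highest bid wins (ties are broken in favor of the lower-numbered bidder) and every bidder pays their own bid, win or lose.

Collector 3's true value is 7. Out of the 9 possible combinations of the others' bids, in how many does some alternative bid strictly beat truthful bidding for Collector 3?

8

Others bid (5, 7): truth gives -7; bid 5 gives -5 > -7. Violating.
Others bid (5, 13): truth gives -7; bid 5 gives -5 > -7. Violating.
Others bid (7, 5): truth gives -7; bid 5 gives -5 > -7. Violating.
Others bid (7, 7): truth gives -7; bid 5 gives -5 > -7. Violating.
Others bid (5, 5): truth gives 0; no alternative beats it.
(Checking all 9 profiles: 8 have a profitable deviation, 1 does not.)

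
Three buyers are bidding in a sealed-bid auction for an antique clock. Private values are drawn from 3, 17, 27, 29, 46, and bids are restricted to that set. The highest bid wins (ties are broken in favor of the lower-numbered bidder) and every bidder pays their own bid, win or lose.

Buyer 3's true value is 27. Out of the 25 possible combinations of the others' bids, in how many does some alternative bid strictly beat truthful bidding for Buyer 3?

22

Others bid (3, 3): truth gives 0; bid 17 gives 10 > 0. Violating.
Others bid (3, 27): truth gives -27; bid 29 gives -2 > -27. Violating.
Others bid (3, 29): truth gives -27; bid 3 gives -3 > -27. Violating.
Others bid (3, 46): truth gives -27; bid 3 gives -3 > -27. Violating.
Others bid (3, 17): truth gives 0; no alternative beats it.
Others bid (17, 3): truth gives 0; no alternative beats it.
(Checking all 25 profiles: 22 have a profitable deviation, 3 do not.)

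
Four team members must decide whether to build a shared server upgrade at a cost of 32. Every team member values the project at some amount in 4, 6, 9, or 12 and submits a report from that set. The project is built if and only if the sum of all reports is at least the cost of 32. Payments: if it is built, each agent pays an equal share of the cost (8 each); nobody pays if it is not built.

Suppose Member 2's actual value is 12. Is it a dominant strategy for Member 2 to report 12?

Check each profile of the others' reports and compare truth against every alternative report.
Others report (4, 4, 12): truth gives 4, best alternative gives 0.
Others report (4, 6, 12): truth gives 4, best alternative gives 0.
Others report (4, 9, 9): truth gives 4, best alternative gives 0.
Others report (4, 12, 4): truth gives 4, best alternative gives 0.
Others report (4, 12, 6): truth gives 4, best alternative gives 0.
Others report (6, 4, 12): truth gives 4, best alternative gives 0.
(Remaining 58 profiles checked similarly; truth is weakly best in each.)
In every case the truthful report is at least as good as any alternative, so it is a dominant strategy.

Yes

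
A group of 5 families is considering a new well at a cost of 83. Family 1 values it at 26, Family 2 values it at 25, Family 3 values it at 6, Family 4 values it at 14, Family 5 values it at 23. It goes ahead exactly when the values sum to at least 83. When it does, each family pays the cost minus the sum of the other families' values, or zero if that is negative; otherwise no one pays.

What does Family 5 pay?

12

Total value 94 ≥ cost 83, so the project is built.
The other families' values sum to 71.
Cost minus that sum is 83 - 71 = 12.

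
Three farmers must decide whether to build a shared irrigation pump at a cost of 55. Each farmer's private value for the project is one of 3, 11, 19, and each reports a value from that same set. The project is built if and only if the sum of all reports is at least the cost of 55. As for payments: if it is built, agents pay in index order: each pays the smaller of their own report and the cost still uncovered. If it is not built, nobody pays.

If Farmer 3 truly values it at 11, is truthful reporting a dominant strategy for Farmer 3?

Check each profile of the others' reports and compare truth against every alternative report.
Others report (3, 3): truth gives 0, best alternative gives 0.
Others report (3, 11): truth gives 0, best alternative gives 0.
Others report (3, 19): truth gives 0, best alternative gives 0.
Others report (11, 3): truth gives 0, best alternative gives 0.
Others report (11, 11): truth gives 0, best alternative gives 0.
Others report (11, 19): truth gives 0, best alternative gives 0.
(Remaining 3 profiles checked similarly; truth is weakly best in each.)
In every case the truthful report is at least as good as any alternative, so it is a dominant strategy.

Yes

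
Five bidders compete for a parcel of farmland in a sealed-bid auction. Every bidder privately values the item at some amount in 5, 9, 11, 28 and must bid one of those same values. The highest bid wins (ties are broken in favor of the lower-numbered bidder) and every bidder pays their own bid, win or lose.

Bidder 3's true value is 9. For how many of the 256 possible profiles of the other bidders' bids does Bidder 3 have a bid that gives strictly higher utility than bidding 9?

Others bid (5, 5, 5, 11): truth gives -9; bid 11 gives -2 > -9. Violating.
Others bid (5, 5, 5, 28): truth gives -9; bid 5 gives -5 > -9. Violating.
Others bid (5, 5, 9, 11): truth gives -9; bid 11 gives -2 > -9. Violating.
Others bid (5, 5, 9, 28): truth gives -9; bid 5 gives -5 > -9. Violating.
Others bid (5, 5, 5, 5): truth gives 0; no alternative beats it.
Others bid (5, 5, 5, 9): truth gives 0; no alternative beats it.
(Checking all 256 profiles: 252 have a profitable deviation, 4 do not.)

252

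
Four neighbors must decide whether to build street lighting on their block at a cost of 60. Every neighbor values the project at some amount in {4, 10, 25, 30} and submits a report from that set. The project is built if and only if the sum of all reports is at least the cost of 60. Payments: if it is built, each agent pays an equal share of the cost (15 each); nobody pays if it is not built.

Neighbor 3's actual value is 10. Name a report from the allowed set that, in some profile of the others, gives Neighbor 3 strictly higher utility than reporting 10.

4

Suppose Neighbor 1 reports 4, Neighbor 2 reports 25 and Neighbor 4 reports 25.
Report 10: project built, pays 15, utility 10 - 15 = -5.
Report 4: project not built, utility 0.
So reporting 4 beats truth here (0 > -5).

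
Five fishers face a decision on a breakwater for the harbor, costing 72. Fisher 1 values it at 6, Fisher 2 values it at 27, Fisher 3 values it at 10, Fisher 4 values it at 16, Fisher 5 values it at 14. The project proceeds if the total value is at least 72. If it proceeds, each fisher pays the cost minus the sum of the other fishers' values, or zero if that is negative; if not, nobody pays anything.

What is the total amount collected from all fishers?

68

Total value 73 ≥ cost 72, so it is built.
Fisher 1: others sum to 67; max(0, 72 - 67) = 5.
Fisher 2: others sum to 46; max(0, 72 - 46) = 26.
Fisher 3: others sum to 63; max(0, 72 - 63) = 9.
Fisher 4: others sum to 57; max(0, 72 - 57) = 15.
Fisher 5: others sum to 59; max(0, 72 - 59) = 13.
Total collected = 5 + 26 + 9 + 15 + 13 = 68.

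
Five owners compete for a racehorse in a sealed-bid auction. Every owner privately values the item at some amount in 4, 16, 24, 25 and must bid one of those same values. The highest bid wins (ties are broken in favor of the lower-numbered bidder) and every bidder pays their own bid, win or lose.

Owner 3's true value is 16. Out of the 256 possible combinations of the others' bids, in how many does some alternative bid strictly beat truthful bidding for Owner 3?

Others bid (4, 4, 4, 24): truth gives -16; bid 4 gives -4 > -16. Violating.
Others bid (4, 4, 4, 25): truth gives -16; bid 4 gives -4 > -16. Violating.
Others bid (4, 4, 16, 24): truth gives -16; bid 4 gives -4 > -16. Violating.
Others bid (4, 4, 16, 25): truth gives -16; bid 4 gives -4 > -16. Violating.
Others bid (4, 4, 4, 4): truth gives 0; no alternative beats it.
Others bid (4, 4, 4, 16): truth gives 0; no alternative beats it.
(Checking all 256 profiles: 252 have a profitable deviation, 4 do not.)

252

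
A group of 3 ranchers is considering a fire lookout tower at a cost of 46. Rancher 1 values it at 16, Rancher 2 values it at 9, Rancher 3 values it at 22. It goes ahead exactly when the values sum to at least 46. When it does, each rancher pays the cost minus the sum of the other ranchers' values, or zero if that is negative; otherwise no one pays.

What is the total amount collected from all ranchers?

44

Total value 47 ≥ cost 46, so it is built.
Rancher 1: others sum to 31; max(0, 46 - 31) = 15.
Rancher 2: others sum to 38; max(0, 46 - 38) = 8.
Rancher 3: others sum to 25; max(0, 46 - 25) = 21.
Total collected = 15 + 8 + 21 = 44.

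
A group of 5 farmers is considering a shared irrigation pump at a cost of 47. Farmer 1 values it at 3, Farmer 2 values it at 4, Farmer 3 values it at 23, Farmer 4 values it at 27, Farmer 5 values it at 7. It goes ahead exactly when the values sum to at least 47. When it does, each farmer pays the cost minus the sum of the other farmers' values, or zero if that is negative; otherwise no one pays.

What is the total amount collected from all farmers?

Total value 64 ≥ cost 47, so it is built.
Farmer 1: others sum to 61; max(0, 47 - 61) = 0.
Farmer 2: others sum to 60; max(0, 47 - 60) = 0.
Farmer 3: others sum to 41; max(0, 47 - 41) = 6.
Farmer 4: others sum to 37; max(0, 47 - 37) = 10.
Farmer 5: others sum to 57; max(0, 47 - 57) = 0.
Total collected = 0 + 0 + 6 + 10 + 0 = 16.

16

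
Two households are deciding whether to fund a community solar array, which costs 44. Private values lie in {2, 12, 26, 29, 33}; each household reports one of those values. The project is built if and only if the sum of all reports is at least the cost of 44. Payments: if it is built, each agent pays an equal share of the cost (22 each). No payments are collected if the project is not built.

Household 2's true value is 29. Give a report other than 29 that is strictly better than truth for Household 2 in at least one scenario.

33

Suppose Household 1 reports 12.
Report 29: project not built, utility 0.
Report 33: project built, pays 22, utility 29 - 22 = 7.
So reporting 33 beats truth here (7 > 0).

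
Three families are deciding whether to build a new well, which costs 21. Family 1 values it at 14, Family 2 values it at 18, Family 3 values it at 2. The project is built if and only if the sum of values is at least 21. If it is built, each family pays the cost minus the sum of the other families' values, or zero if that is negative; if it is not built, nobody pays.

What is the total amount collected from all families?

Total value 34 ≥ cost 21, so it is built.
Family 1: others sum to 20; max(0, 21 - 20) = 1.
Family 2: others sum to 16; max(0, 21 - 16) = 5.
Family 3: others sum to 32; max(0, 21 - 32) = 0.
Total collected = 1 + 5 + 0 = 6.

6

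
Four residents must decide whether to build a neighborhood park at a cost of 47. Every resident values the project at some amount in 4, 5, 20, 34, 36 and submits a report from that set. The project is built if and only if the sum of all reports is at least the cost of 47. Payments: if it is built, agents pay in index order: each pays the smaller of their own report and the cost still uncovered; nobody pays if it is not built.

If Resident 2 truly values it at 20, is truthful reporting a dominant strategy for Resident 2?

Consider the case where Resident 1 reports 4, Resident 3 reports 4 and Resident 4 reports 34.
Truthful report 20: project built, pays 20, utility 20 - 20 = 0.
Report 5 instead: project built, pays 5, utility 20 - 5 = 15.
Since 15 > 0, reporting 5 is strictly better here, so truthful reporting is not dominant.

No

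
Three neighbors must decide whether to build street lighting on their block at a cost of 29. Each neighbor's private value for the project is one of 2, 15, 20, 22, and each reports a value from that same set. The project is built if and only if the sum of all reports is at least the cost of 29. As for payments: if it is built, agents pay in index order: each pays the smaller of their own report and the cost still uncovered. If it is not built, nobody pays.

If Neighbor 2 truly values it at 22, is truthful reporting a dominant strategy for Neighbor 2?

Consider the case where Neighbor 1 reports 2 and Neighbor 3 reports 15.
Truthful report 22: project built, pays 22, utility 22 - 22 = 0.
Report 15 instead: project built, pays 15, utility 22 - 15 = 7.
Since 7 > 0, reporting 15 is strictly better here, so truthful reporting is not dominant.

No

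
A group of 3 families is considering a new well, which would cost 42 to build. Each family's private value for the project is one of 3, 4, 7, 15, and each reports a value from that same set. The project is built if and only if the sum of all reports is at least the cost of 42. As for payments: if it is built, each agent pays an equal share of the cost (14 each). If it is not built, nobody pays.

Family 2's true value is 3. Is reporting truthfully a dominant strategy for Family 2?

Check each profile of the others' reports and compare truth against every alternative report.
Others report (3, 3): truth gives 0, best alternative gives 0.
Others report (3, 4): truth gives 0, best alternative gives 0.
Others report (3, 7): truth gives 0, best alternative gives 0.
Others report (3, 15): truth gives 0, best alternative gives 0.
Others report (4, 3): truth gives 0, best alternative gives 0.
Others report (4, 4): truth gives 0, best alternative gives 0.
(Remaining 10 profiles checked similarly; truth is weakly best in each.)
In every case the truthful report is at least as good as any alternative, so it is a dominant strategy.

Yes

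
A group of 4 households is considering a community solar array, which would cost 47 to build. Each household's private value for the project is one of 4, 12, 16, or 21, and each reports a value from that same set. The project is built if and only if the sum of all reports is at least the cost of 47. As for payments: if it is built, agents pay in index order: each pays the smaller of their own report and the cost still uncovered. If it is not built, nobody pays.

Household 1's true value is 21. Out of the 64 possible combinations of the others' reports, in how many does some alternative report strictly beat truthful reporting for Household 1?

51

Others report (4, 12, 16): truth gives 0; report 16 gives 5 > 0. Violating.
Others report (4, 12, 21): truth gives 0; report 12 gives 9 > 0. Violating.
Others report (4, 16, 12): truth gives 0; report 16 gives 5 > 0. Violating.
Others report (4, 16, 16): truth gives 0; report 12 gives 9 > 0. Violating.
Others report (4, 4, 4): truth gives 0; no alternative beats it.
Others report (4, 4, 12): truth gives 0; no alternative beats it.
(Checking all 64 profiles: 51 have a profitable deviation, 13 do not.)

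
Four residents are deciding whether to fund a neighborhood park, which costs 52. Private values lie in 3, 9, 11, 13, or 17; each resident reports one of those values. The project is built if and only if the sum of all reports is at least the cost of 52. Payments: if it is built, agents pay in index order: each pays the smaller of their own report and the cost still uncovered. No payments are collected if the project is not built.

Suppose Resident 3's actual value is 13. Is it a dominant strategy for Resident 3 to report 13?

Consider the case where Resident 1 reports 9, Resident 2 reports 17 and Resident 4 reports 17.
Truthful report 13: project built, pays 13, utility 13 - 13 = 0.
Report 9 instead: project built, pays 9, utility 13 - 9 = 4.
Since 4 > 0, reporting 9 is strictly better here, so truthful reporting is not dominant.

No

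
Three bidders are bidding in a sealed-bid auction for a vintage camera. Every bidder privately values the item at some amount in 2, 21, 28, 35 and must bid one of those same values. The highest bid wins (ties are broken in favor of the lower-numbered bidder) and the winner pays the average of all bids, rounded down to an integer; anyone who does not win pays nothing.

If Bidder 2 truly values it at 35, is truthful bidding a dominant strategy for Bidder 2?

Consider the case where Bidder 1 bids 2 and Bidder 3 bids 2.
Truthful bid 35: wins, pays 13, utility 35 - 13 = 22.
Bid 21 instead: wins, pays 8, utility 35 - 8 = 27.
Since 27 > 22, bidding 21 is strictly better here, so truthful bidding is not dominant.

No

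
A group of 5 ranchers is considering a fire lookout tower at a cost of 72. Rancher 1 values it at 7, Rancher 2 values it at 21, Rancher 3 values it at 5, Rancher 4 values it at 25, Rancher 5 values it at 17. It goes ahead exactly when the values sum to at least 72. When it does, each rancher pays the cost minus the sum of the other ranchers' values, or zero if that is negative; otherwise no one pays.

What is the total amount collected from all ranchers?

Total value 75 ≥ cost 72, so it is built.
Rancher 1: others sum to 68; max(0, 72 - 68) = 4.
Rancher 2: others sum to 54; max(0, 72 - 54) = 18.
Rancher 3: others sum to 70; max(0, 72 - 70) = 2.
Rancher 4: others sum to 50; max(0, 72 - 50) = 22.
Rancher 5: others sum to 58; max(0, 72 - 58) = 14.
Total collected = 4 + 18 + 2 + 22 + 14 = 60.

60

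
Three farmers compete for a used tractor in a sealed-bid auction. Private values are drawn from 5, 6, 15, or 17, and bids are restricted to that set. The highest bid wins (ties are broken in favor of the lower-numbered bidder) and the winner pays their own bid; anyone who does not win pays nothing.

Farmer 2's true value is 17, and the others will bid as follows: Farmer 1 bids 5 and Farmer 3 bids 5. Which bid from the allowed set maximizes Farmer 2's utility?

Bid 5: loses, pays 0, utility 0.
Bid 6: wins, pays 6, utility 17 - 6 = 11.
Bid 15: wins, pays 15, utility 17 - 15 = 2.
Bid 17: wins, pays 17, utility 17 - 17 = 0.
The best choice is 6 with utility 11.

6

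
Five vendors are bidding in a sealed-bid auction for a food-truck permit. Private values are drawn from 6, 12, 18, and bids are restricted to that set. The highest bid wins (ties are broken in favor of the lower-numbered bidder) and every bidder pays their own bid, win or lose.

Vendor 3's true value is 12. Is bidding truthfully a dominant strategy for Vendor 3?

No

Consider the case where Vendor 1 bids 6, Vendor 2 bids 6, Vendor 4 bids 6 and Vendor 5 bids 18.
Truthful bid 12: loses but pays 12, utility -12.
Bid 6 instead: loses but pays 6, utility -6.
Since -6 > -12, bidding 6 is strictly better here, so truthful bidding is not dominant.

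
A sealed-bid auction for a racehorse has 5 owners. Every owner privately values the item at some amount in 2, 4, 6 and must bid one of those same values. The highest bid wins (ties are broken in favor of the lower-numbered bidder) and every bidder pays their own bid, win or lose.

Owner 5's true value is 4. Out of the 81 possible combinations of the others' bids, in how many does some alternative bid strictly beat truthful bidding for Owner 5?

80

Others bid (2, 2, 2, 4): truth gives -4; bid 2 gives -2 > -4. Violating.
Others bid (2, 2, 2, 6): truth gives -4; bid 2 gives -2 > -4. Violating.
Others bid (2, 2, 4, 2): truth gives -4; bid 2 gives -2 > -4. Violating.
Others bid (2, 2, 4, 4): truth gives -4; bid 2 gives -2 > -4. Violating.
Others bid (2, 2, 2, 2): truth gives 0; no alternative beats it.
(Checking all 81 profiles: 80 have a profitable deviation, 1 does not.)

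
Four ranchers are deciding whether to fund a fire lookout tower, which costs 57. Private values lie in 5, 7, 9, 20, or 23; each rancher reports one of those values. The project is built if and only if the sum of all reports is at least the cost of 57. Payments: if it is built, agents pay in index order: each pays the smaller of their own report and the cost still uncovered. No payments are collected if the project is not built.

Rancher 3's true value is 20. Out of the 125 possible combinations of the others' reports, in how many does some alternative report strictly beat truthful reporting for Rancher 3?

Others report (5, 20, 23): truth gives 0; report 9 gives 11 > 0. Violating.
Others report (5, 23, 20): truth gives 0; report 9 gives 11 > 0. Violating.
Others report (5, 23, 23): truth gives 0; report 7 gives 13 > 0. Violating.
Others report (7, 20, 23): truth gives 0; report 7 gives 13 > 0. Violating.
Others report (5, 5, 5): truth gives 0; no alternative beats it.
Others report (5, 5, 7): truth gives 0; no alternative beats it.
(Checking all 125 profiles: 38 have a profitable deviation, 87 do not.)

38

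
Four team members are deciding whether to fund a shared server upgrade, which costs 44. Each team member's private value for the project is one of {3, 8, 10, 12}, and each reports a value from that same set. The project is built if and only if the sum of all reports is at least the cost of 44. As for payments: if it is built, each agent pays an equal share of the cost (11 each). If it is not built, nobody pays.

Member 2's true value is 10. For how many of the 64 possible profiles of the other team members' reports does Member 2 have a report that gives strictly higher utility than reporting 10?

Others report (10, 12, 12): truth gives -1; report 3 gives 0 > -1. Violating.
Others report (12, 10, 12): truth gives -1; report 3 gives 0 > -1. Violating.
Others report (12, 12, 10): truth gives -1; report 3 gives 0 > -1. Violating.
Others report (12, 12, 12): truth gives -1; report 3 gives 0 > -1. Violating.
Others report (3, 3, 3): truth gives 0; no alternative beats it.
Others report (3, 3, 8): truth gives 0; no alternative beats it.
(Checking all 64 profiles: 4 have a profitable deviation, 60 do not.)

4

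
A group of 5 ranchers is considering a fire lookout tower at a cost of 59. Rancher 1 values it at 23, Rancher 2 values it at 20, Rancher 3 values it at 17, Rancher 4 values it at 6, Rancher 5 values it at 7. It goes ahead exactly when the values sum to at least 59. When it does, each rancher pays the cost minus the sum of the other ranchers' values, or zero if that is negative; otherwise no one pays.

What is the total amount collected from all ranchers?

Total value 73 ≥ cost 59, so it is built.
Rancher 1: others sum to 50; max(0, 59 - 50) = 9.
Rancher 2: others sum to 53; max(0, 59 - 53) = 6.
Rancher 3: others sum to 56; max(0, 59 - 56) = 3.
Rancher 4: others sum to 67; max(0, 59 - 67) = 0.
Rancher 5: others sum to 66; max(0, 59 - 66) = 0.
Total collected = 9 + 6 + 3 + 0 + 0 = 18.

18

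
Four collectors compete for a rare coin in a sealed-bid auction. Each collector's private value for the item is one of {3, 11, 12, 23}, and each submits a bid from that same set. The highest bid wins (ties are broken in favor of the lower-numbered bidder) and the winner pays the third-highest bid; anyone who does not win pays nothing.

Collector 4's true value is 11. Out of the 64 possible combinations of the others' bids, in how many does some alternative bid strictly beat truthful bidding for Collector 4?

Others bid (3, 3, 11): truth gives 0; bid 12 gives 8 > 0. Violating.
Others bid (3, 3, 12): truth gives 0; bid 23 gives 8 > 0. Violating.
Others bid (3, 11, 3): truth gives 0; bid 12 gives 8 > 0. Violating.
Others bid (3, 12, 3): truth gives 0; bid 23 gives 8 > 0. Violating.
Others bid (3, 3, 3): truth gives 8; no alternative beats it.
Others bid (3, 3, 23): truth gives 0; no alternative beats it.
(Checking all 64 profiles: 6 have a profitable deviation, 58 do not.)

6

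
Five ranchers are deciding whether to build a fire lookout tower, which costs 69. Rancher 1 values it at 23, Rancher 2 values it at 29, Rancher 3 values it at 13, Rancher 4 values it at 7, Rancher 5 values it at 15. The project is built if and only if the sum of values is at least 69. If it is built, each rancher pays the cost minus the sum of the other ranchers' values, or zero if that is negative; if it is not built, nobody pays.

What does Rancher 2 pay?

Total value 87 ≥ cost 69, so the project is built.
The other ranchers' values sum to 58.
Cost minus that sum is 69 - 58 = 11.

11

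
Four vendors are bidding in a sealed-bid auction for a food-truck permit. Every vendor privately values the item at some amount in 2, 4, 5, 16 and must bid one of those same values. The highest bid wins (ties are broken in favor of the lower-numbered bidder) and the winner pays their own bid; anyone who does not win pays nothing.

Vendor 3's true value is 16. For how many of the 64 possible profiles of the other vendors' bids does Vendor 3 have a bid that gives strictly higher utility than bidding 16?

Others bid (2, 2, 2): truth gives 0; bid 4 gives 12 > 0. Violating.
Others bid (2, 2, 4): truth gives 0; bid 4 gives 12 > 0. Violating.
Others bid (2, 2, 5): truth gives 0; bid 5 gives 11 > 0. Violating.
Others bid (2, 4, 2): truth gives 0; bid 5 gives 11 > 0. Violating.
Others bid (2, 2, 16): truth gives 0; no alternative beats it.
Others bid (2, 4, 16): truth gives 0; no alternative beats it.
(Checking all 64 profiles: 12 have a profitable deviation, 52 do not.)

12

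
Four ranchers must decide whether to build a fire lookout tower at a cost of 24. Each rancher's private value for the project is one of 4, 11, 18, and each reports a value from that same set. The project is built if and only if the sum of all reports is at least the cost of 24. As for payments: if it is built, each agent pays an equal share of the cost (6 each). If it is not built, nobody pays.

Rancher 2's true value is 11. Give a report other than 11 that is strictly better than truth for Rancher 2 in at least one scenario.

18

Suppose Rancher 1 reports 4, Rancher 3 reports 4 and Rancher 4 reports 4.
Report 11: project not built, utility 0.
Report 18: project built, pays 6, utility 11 - 6 = 5.
So reporting 18 beats truth here (5 > 0).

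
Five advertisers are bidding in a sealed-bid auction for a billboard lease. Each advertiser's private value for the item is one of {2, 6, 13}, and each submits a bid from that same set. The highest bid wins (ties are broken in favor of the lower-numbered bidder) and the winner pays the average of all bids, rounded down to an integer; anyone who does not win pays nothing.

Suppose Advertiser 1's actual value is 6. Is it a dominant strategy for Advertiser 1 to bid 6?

Yes

Check each profile of the others' bids and compare truth against every alternative bid.
Others bid (2, 2, 2, 6): truth gives 3, best alternative gives 1.
Others bid (2, 2, 6, 2): truth gives 3, best alternative gives 1.
Others bid (2, 6, 2, 2): truth gives 3, best alternative gives 1.
Others bid (6, 2, 2, 2): truth gives 3, best alternative gives 1.
Others bid (2, 2, 6, 6): truth gives 2, best alternative gives 1.
Others bid (2, 6, 2, 6): truth gives 2, best alternative gives 1.
(Remaining 75 profiles checked similarly; truth is weakly best in each.)
In every case the truthful bid is at least as good as any alternative, so it is a dominant strategy.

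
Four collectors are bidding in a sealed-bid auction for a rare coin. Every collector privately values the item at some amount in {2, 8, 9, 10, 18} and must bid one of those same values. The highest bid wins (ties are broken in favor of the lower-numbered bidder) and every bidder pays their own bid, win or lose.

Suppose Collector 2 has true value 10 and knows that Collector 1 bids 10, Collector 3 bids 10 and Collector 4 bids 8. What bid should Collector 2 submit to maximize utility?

2

Bid 2: loses but pays 2, utility -2.
Bid 8: loses but pays 8, utility -8.
Bid 9: loses but pays 9, utility -9.
Bid 10: loses but pays 10, utility -10.
Bid 18: wins, pays 18, utility 10 - 18 = -8.
The best choice is 2 with utility -2.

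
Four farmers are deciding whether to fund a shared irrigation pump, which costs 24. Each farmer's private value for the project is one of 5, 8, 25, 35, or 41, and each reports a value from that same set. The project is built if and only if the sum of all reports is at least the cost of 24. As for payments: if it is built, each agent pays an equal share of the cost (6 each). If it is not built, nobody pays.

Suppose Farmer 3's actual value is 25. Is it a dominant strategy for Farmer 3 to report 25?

Check each profile of the others' reports and compare truth against every alternative report.
Others report (5, 5, 5): truth gives 19, best alternative gives 19.
Others report (5, 5, 8): truth gives 19, best alternative gives 19.
Others report (5, 5, 25): truth gives 19, best alternative gives 19.
Others report (5, 5, 35): truth gives 19, best alternative gives 19.
Others report (5, 5, 41): truth gives 19, best alternative gives 19.
Others report (5, 8, 5): truth gives 19, best alternative gives 19.
(Remaining 119 profiles checked similarly; truth is weakly best in each.)
In every case the truthful report is at least as good as any alternative, so it is a dominant strategy.

Yes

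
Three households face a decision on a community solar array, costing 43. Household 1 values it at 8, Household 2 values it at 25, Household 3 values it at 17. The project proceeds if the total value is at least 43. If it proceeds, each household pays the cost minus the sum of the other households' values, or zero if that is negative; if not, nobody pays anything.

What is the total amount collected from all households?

Total value 50 ≥ cost 43, so it is built.
Household 1: others sum to 42; max(0, 43 - 42) = 1.
Household 2: others sum to 25; max(0, 43 - 25) = 18.
Household 3: others sum to 33; max(0, 43 - 33) = 10.
Total collected = 1 + 18 + 10 = 29.

29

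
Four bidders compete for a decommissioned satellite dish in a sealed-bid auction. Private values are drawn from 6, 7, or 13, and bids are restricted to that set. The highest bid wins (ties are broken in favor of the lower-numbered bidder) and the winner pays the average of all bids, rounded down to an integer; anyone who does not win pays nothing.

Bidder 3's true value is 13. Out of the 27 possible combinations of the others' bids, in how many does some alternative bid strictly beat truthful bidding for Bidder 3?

2

Others bid (6, 6, 6): truth gives 6; bid 7 gives 7 > 6. Violating.
Others bid (6, 6, 7): truth gives 5; bid 7 gives 7 > 5. Violating.
Others bid (6, 6, 13): truth gives 4; no alternative beats it.
Others bid (6, 7, 6): truth gives 5; no alternative beats it.
(Checking all 27 profiles: 2 have a profitable deviation, 25 do not.)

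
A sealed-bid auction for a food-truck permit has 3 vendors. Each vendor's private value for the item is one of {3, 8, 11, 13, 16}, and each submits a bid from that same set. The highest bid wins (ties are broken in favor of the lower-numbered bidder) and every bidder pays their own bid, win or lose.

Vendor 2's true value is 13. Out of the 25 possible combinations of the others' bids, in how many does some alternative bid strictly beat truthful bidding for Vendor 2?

Others bid (3, 3): truth gives 0; bid 8 gives 5 > 0. Violating.
Others bid (3, 8): truth gives 0; bid 8 gives 5 > 0. Violating.
Others bid (3, 11): truth gives 0; bid 11 gives 2 > 0. Violating.
Others bid (3, 16): truth gives -13; bid 3 gives -3 > -13. Violating.
Others bid (3, 13): truth gives 0; no alternative beats it.
Others bid (8, 13): truth gives 0; no alternative beats it.
(Checking all 25 profiles: 19 have a profitable deviation, 6 do not.)

19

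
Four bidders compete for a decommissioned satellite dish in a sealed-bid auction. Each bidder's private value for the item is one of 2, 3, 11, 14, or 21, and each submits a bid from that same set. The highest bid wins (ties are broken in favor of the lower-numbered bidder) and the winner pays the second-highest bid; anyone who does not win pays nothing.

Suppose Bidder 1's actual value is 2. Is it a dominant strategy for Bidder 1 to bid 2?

Yes

Check each profile of the others' bids and compare truth against every alternative bid.
Others bid (2, 2, 3): truth gives 0, best alternative gives -1.
Others bid (2, 3, 2): truth gives 0, best alternative gives -1.
Others bid (2, 3, 3): truth gives 0, best alternative gives -1.
Others bid (3, 2, 2): truth gives 0, best alternative gives -1.
Others bid (3, 2, 3): truth gives 0, best alternative gives -1.
Others bid (3, 3, 2): truth gives 0, best alternative gives -1.
(Remaining 119 profiles checked similarly; truth is weakly best in each.)
In every case the truthful bid is at least as good as any alternative, so it is a dominant strategy.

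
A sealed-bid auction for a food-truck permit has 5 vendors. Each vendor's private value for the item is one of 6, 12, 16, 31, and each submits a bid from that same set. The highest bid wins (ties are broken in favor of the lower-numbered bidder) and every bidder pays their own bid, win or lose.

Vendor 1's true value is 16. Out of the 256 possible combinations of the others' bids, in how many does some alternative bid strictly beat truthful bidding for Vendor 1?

191

Others bid (6, 6, 6, 6): truth gives 0; bid 6 gives 10 > 0. Violating.
Others bid (6, 6, 6, 12): truth gives 0; bid 12 gives 4 > 0. Violating.
Others bid (6, 6, 6, 31): truth gives -16; bid 6 gives -6 > -16. Violating.
Others bid (6, 6, 12, 6): truth gives 0; bid 12 gives 4 > 0. Violating.
Others bid (6, 6, 6, 16): truth gives 0; no alternative beats it.
Others bid (6, 6, 12, 16): truth gives 0; no alternative beats it.
(Checking all 256 profiles: 191 have a profitable deviation, 65 do not.)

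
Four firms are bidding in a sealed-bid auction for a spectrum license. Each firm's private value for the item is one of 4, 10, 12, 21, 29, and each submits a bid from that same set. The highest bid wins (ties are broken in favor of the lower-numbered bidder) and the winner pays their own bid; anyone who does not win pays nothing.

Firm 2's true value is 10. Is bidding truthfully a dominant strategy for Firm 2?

Yes

Check each profile of the others' bids and compare truth against every alternative bid.
Others bid (4, 4, 4): truth gives 0, best alternative gives 0.
Others bid (4, 4, 10): truth gives 0, best alternative gives 0.
Others bid (4, 4, 12): truth gives 0, best alternative gives 0.
Others bid (4, 4, 21): truth gives 0, best alternative gives 0.
Others bid (4, 4, 29): truth gives 0, best alternative gives 0.
Others bid (4, 10, 4): truth gives 0, best alternative gives 0.
(Remaining 119 profiles checked similarly; truth is weakly best in each.)
In every case the truthful bid is at least as good as any alternative, so it is a dominant strategy.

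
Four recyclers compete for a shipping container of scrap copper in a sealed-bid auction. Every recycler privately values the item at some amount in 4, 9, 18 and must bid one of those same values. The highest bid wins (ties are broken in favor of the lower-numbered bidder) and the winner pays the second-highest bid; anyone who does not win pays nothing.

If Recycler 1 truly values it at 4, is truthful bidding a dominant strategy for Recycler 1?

Check each profile of the others' bids and compare truth against every alternative bid.
Others bid (4, 4, 9): truth gives 0, best alternative gives -5.
Others bid (4, 9, 4): truth gives 0, best alternative gives -5.
Others bid (4, 9, 9): truth gives 0, best alternative gives -5.
Others bid (9, 4, 4): truth gives 0, best alternative gives -5.
Others bid (9, 4, 9): truth gives 0, best alternative gives -5.
Others bid (9, 9, 4): truth gives 0, best alternative gives -5.
(Remaining 21 profiles checked similarly; truth is weakly best in each.)
In every case the truthful bid is at least as good as any alternative, so it is a dominant strategy.

Yes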